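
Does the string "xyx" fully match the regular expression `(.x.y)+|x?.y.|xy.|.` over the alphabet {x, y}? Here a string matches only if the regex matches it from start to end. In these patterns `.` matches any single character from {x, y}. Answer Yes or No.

Yes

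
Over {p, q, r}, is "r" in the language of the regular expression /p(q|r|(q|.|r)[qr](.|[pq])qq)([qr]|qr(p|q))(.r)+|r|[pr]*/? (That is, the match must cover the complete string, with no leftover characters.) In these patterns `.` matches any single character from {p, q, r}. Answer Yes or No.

Yes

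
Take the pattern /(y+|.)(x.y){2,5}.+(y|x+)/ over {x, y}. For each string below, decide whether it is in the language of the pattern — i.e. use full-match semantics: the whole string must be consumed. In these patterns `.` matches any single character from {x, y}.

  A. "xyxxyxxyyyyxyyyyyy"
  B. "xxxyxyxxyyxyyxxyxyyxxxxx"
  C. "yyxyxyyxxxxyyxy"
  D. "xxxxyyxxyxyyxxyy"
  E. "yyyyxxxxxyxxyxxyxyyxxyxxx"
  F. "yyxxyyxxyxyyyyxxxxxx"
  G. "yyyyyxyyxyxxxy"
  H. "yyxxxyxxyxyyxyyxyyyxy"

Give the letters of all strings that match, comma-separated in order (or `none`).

A → no match
B → no match
C → no match
D → no match
E → no match
F → no match
G → no match
H → no match

none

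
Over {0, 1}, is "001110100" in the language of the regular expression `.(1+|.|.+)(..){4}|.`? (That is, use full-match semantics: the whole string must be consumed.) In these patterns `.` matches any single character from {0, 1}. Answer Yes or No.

No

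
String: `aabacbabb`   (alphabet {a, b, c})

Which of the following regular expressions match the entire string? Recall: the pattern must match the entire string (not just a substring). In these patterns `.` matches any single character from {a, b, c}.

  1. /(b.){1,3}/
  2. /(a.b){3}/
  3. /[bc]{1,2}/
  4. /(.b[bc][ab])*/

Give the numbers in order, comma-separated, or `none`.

1 → no match — must start with `b`
2 → match
3 → no match
4 → no match

2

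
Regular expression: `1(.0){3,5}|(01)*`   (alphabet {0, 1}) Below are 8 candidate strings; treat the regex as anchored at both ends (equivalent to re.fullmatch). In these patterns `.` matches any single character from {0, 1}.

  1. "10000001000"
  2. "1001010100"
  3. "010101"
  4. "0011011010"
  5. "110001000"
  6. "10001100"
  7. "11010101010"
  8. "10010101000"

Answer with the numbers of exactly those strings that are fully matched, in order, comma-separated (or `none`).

1 → match
2 → no match
3 → match
4 → no match
5 → match
6 → no match
7 → match
8 → match

1, 3, 5, 7, 8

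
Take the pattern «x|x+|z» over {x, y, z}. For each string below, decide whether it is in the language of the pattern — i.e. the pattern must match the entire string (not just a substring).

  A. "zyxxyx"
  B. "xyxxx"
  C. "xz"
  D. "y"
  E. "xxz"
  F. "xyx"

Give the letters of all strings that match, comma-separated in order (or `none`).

none

A. "zyxxyx" → no match
B. "xyxxx" → no match
C. "xz" → no match
D. "y" → no match
E. "xxz" → no match
F. "xyx" → no match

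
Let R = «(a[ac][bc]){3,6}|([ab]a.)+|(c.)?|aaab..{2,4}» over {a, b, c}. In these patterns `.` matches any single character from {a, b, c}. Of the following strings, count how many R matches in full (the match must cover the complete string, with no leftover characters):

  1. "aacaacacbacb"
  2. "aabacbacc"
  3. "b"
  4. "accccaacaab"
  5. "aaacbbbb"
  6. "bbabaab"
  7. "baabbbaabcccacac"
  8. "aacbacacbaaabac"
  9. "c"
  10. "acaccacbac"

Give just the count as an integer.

1 → match
2 → match
3 → no match
4 → no match
5 → no match
6 → no match
7 → no match
8 → no match
9 → no match
10 → no match
Total matched: 2

2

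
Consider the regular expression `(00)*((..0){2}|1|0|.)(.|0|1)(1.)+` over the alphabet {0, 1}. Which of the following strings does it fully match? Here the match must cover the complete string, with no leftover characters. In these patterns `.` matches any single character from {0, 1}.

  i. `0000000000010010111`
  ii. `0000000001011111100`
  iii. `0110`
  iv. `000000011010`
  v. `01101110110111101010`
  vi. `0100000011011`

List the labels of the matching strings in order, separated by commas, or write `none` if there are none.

i, iii, iv

i → match
ii → no match
iii → match
iv → match
v → no match
vi → no match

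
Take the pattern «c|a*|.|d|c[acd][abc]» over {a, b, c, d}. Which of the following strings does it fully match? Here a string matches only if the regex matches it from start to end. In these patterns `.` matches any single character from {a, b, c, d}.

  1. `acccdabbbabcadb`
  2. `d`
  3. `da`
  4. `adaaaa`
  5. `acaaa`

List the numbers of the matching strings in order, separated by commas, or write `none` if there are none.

2

1 → no match
2 → match
3 → no match
4 → no match
5 → no match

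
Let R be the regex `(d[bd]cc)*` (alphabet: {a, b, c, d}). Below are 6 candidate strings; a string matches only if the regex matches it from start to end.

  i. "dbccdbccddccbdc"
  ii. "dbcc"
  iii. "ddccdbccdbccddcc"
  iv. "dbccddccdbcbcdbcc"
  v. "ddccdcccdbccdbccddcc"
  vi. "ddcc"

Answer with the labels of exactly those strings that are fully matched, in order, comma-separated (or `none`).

i → no match
ii → match
iii → match
iv → no match
v → no match
vi → match

ii, iii, vi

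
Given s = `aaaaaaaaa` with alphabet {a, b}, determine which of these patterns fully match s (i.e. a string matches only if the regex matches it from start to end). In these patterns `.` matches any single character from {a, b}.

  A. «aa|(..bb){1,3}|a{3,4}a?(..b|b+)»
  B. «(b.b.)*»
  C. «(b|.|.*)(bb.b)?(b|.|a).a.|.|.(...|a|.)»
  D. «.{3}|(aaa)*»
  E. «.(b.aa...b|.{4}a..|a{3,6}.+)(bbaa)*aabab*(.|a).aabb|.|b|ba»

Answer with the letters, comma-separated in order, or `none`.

A → no match
B → no match
C → match
D → match
E → no match

C, D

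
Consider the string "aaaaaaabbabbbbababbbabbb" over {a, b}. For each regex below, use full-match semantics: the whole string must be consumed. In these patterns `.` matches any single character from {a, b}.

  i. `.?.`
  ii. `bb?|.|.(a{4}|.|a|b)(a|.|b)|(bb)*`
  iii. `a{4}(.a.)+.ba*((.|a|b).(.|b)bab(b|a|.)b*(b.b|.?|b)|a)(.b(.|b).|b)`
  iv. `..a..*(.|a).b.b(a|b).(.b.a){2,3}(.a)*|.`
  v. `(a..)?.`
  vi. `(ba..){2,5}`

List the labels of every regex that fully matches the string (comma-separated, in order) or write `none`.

iii

i → no match
ii → no match
iii → match
iv → no match
v → no match
vi → no match — must start with "ba"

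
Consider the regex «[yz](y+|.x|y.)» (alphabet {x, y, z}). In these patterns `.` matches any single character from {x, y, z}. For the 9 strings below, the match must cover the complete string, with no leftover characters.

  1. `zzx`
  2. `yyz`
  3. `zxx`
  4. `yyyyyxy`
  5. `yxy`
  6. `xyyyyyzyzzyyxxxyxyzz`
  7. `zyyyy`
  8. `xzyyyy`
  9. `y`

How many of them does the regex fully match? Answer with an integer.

4

1 → match
2 → match
3 → match
4 → no match
5 → no match
6 → no match
7 → match
8 → no match
9 → no match
Total matched: 4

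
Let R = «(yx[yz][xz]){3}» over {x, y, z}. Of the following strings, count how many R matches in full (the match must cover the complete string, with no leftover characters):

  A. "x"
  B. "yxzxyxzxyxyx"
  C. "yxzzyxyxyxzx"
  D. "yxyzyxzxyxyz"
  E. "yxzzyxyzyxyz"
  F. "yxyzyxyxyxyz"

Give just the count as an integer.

5

A → no match — must start with "yx"
B → match
C → match
D → match
E → match
F → match
Total matched: 5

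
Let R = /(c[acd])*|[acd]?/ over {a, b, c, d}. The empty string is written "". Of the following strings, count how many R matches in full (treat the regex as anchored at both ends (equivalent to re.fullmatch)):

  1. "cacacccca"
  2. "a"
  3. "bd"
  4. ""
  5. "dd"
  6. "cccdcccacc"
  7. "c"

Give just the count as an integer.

1 → no match
2 → match
3 → no match
4 → match
5 → no match
6 → match
7 → match
Total matched: 4

4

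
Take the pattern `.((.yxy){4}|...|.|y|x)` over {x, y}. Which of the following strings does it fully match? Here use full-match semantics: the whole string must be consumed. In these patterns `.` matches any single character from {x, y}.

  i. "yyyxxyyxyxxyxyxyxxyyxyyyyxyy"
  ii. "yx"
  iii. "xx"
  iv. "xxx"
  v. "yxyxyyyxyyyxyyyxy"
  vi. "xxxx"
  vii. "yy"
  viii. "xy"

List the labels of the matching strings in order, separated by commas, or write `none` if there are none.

i → no match
ii → match
iii → match
iv → no match
v → match
vi → match
vii → match
viii → match

ii, iii, v, vi, vii, viii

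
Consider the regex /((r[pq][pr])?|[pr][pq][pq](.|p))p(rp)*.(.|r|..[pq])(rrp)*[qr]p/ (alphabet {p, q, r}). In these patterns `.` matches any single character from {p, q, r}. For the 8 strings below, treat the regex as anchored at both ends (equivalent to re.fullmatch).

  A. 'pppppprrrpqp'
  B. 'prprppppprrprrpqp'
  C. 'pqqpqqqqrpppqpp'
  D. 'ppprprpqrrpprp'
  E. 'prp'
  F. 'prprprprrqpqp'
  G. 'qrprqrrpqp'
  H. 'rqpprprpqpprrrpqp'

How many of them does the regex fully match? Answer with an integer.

A → match
B → match
C → no match
D → no match
E → no match
F → match
G → no match
H → no match
Total matched: 3

3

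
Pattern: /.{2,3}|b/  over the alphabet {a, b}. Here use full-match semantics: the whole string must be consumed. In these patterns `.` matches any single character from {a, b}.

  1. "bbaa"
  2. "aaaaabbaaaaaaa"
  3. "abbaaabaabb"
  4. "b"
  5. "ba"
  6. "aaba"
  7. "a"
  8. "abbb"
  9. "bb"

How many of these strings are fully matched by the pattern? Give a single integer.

1 → no match
2 → no match
3 → no match
4 → match
5 → match
6 → no match
7 → no match
8 → no match
9 → match
Total matched: 3

3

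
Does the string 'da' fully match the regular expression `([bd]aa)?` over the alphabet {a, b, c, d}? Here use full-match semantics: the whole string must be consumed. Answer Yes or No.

No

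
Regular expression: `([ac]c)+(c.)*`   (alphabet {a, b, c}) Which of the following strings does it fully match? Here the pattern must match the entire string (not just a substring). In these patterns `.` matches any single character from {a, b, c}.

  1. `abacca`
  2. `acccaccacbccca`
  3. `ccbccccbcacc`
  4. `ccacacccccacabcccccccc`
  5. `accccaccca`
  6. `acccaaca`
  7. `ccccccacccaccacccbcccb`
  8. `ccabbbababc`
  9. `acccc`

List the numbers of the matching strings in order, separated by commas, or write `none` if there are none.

2, 5, 7

1 → no match
2 → match
3 → no match
4 → no match
5 → match
6 → no match
7 → match
8 → no match
9 → no match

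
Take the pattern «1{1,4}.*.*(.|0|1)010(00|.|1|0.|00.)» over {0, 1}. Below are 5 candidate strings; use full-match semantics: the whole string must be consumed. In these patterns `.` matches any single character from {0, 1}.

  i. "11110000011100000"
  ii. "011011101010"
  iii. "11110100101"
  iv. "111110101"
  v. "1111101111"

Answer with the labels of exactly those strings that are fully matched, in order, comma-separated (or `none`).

iii, iv

i → no match
ii → no match — must start with "1"
iii → match
iv → match
v → no match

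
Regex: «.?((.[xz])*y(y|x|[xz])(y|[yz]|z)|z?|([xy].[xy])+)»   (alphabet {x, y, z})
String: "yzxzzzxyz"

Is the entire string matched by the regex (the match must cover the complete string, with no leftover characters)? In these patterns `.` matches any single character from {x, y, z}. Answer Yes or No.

No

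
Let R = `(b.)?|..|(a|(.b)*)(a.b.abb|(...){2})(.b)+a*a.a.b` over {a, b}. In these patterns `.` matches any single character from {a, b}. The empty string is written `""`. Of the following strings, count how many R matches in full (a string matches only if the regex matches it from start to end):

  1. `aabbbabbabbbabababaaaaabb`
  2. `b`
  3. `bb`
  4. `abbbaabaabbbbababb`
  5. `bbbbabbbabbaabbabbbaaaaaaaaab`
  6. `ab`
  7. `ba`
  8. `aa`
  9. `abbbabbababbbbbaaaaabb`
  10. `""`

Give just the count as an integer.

9

1 → match
2 → no match
3 → match
4 → match
5 → match
6 → match
7 → match
8 → match
9 → match
10 → match
Total matched: 9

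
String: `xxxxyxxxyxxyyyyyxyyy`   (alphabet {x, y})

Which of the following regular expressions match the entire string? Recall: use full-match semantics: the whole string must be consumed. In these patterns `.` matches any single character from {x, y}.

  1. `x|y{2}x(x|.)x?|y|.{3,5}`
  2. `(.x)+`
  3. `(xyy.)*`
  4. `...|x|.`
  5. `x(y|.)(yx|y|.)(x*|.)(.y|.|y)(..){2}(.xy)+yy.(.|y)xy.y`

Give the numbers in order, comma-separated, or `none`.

5

1 → no match
2 → no match — must end with `x`
3 → no match
4 → no match
5 → match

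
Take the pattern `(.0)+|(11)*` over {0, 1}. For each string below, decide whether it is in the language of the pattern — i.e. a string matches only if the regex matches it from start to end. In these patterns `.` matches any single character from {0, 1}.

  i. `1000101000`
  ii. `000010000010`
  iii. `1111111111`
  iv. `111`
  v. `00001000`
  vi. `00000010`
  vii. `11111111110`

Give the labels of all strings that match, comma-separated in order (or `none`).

i, ii, iii, v, vi

i. `1000101000` → match
ii. `000010000010` → match
iii. `1111111111` → match
iv. `111` → no match
v. `00001000` → match
vi. `00000010` → match
vii. `11111111110` → no match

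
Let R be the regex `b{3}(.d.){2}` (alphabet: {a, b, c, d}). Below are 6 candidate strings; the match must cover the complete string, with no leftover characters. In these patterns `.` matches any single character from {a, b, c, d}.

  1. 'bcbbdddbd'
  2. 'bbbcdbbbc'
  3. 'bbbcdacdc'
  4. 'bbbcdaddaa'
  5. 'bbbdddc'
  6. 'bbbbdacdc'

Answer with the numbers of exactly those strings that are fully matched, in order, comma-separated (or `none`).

1 → no match
2 → no match
3 → match
4 → no match
5 → no match
6 → match

3, 6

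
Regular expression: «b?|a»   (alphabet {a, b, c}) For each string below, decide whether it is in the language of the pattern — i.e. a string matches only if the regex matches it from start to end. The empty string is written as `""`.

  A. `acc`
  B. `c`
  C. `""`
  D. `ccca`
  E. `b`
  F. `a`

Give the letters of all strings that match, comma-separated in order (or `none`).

C, E, F

A → no match
B → no match
C → match
D → no match
E → match
F → match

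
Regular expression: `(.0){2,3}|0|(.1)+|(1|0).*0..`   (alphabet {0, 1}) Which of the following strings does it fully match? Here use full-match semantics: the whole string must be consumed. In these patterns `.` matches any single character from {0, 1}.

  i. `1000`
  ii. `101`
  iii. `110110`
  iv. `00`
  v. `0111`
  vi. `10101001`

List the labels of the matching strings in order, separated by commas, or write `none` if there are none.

i → match
ii → no match
iii → no match
iv → no match
v → match
vi → match

i, v, vi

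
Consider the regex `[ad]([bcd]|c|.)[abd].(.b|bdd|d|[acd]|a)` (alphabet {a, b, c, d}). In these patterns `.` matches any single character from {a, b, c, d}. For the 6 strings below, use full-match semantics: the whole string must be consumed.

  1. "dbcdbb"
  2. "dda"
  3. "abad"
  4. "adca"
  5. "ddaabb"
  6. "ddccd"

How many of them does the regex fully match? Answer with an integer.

1. "dbcdbb" → no match
2. "dda" → no match
3. "abad" → no match
4. "adca" → no match
5. "ddaabb" → match
6. "ddccd" → no match
Total matched: 1

1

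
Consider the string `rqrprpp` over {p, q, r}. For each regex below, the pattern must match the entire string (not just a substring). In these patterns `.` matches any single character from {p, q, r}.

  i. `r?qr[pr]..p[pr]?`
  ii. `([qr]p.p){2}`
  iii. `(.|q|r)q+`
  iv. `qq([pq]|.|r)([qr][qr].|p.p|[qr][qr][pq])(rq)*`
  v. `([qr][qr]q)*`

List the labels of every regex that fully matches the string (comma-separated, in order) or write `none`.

i → match
ii → no match
iii → no match — must end with `q`
iv → no match — must start with `qq`
v → no match

i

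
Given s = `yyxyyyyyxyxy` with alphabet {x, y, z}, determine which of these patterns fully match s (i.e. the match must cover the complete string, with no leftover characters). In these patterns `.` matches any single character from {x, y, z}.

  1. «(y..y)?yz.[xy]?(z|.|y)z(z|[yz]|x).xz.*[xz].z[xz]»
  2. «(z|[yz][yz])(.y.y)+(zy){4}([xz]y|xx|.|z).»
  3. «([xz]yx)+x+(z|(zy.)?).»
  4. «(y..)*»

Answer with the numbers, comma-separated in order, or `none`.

1 → no match
2 → no match
3 → no match
4 → match

4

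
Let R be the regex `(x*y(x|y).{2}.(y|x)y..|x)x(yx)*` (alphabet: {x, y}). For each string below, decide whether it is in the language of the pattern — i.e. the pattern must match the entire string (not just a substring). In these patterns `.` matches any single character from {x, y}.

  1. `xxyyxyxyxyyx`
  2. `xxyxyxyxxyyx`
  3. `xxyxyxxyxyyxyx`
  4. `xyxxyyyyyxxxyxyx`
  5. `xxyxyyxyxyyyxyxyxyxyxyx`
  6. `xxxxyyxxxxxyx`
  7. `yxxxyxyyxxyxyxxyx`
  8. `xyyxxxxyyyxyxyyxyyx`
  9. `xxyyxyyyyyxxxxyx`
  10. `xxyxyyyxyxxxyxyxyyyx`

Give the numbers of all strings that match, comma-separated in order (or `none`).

none

1 → no match
2 → no match
3 → no match
4 → no match
5 → no match
6 → no match
7 → no match
8 → no match
9 → no match
10 → no match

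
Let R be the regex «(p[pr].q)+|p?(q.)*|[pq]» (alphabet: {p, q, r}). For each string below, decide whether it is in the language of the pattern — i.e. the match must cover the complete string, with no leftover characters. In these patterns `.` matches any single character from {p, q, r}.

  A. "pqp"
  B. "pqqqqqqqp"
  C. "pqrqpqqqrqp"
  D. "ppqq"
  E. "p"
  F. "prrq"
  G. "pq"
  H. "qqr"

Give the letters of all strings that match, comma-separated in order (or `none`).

A. "pqp" → match
B. "pqqqqqqqp" → match
C. "pqrqpqqqrqp" → match
D. "ppqq" → match
E. "p" → match
F. "prrq" → match
G. "pq" → no match
H. "qqr" → no match

A, B, C, D, E, F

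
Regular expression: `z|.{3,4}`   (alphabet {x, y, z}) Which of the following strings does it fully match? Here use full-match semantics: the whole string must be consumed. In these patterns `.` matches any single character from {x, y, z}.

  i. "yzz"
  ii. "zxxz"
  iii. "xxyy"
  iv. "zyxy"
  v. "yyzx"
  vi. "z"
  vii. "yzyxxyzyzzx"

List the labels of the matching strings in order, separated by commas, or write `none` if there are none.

i, ii, iii, iv, v, vi

i → match
ii → match
iii → match
iv → match
v → match
vi → match
vii → no match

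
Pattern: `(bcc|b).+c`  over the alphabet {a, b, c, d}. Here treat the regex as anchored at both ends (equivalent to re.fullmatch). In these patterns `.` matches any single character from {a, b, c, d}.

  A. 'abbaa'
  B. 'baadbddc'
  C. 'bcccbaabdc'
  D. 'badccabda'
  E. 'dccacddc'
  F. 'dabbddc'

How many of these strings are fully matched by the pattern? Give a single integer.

2

A → no match — must end with 'c'
B → match
C → match
D → no match — must end with 'c'
E → no match
F → no match
Total matched: 2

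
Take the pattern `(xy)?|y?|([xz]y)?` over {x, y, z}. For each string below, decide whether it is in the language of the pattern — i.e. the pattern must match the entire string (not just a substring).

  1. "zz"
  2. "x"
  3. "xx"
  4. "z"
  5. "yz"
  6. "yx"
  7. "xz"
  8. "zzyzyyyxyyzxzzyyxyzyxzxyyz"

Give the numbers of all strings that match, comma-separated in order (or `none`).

none

1 → no match
2 → no match
3 → no match
4 → no match
5 → no match
6 → no match
7 → no match
8 → no match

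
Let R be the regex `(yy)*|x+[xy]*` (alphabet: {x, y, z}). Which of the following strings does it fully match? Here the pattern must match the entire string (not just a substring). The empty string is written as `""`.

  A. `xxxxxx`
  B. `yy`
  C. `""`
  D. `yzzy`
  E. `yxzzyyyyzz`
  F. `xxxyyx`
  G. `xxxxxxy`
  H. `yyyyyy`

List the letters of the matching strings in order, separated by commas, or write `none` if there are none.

A. `xxxxxx` → match
B. `yy` → match
C. `""` → match
D. `yzzy` → no match
E. `yxzzyyyyzz` → no match
F. `xxxyyx` → match
G. `xxxxxxy` → match
H. `yyyyyy` → match

A, B, C, F, G, H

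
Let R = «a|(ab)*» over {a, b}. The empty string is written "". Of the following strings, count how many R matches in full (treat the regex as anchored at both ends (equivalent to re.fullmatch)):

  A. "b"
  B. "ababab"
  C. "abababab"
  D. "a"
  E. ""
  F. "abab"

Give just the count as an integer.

A → no match
B → match
C → match
D → match
E → match
F → match
Total matched: 5

5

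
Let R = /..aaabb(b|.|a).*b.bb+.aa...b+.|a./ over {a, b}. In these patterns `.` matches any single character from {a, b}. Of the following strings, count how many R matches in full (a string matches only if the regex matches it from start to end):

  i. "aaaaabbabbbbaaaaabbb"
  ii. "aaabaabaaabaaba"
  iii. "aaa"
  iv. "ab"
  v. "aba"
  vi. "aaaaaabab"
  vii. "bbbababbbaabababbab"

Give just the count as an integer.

i → match
ii → no match
iii → no match
iv → match
v → no match
vi → no match
vii → no match
Total matched: 2

2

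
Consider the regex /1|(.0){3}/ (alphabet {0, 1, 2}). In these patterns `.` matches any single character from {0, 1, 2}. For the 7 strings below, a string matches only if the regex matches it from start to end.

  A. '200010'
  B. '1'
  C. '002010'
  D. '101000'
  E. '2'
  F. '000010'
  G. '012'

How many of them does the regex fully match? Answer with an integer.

5

A. '200010' → match
B. '1' → match
C. '002010' → match
D. '101000' → match
E. '2' → no match
F. '000010' → match
G. '012' → no match
Total matched: 5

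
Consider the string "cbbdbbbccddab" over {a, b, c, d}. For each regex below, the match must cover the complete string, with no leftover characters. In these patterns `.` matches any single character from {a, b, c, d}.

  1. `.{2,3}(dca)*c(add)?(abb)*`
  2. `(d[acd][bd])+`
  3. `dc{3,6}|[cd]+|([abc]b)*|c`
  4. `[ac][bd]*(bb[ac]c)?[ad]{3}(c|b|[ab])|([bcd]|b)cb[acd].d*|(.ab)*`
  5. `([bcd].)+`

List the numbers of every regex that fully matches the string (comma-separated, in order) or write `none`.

4

1 → no match
2 → no match — must start with "d"
3 → no match
4 → match
5 → no match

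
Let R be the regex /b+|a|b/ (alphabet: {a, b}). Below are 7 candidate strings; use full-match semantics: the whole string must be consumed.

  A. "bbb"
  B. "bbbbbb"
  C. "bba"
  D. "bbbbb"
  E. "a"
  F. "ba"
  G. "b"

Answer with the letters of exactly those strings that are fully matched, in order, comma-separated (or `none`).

A, B, D, E, G

A → match
B → match
C → no match
D → match
E → match
F → no match
G → match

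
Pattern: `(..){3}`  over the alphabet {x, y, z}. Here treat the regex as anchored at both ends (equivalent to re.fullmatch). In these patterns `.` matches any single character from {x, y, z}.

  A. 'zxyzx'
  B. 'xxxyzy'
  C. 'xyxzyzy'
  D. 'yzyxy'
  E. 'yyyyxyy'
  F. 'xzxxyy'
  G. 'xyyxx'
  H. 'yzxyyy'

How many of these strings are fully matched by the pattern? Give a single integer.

A. 'zxyzx' → no match
B. 'xxxyzy' → match
C. 'xyxzyzy' → no match
D. 'yzyxy' → no match
E. 'yyyyxyy' → no match
F. 'xzxxyy' → match
G. 'xyyxx' → no match
H. 'yzxyyy' → match
Total matched: 3

3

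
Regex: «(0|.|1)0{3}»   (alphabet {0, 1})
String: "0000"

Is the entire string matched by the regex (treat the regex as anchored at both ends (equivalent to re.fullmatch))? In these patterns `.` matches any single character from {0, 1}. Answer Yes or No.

Yes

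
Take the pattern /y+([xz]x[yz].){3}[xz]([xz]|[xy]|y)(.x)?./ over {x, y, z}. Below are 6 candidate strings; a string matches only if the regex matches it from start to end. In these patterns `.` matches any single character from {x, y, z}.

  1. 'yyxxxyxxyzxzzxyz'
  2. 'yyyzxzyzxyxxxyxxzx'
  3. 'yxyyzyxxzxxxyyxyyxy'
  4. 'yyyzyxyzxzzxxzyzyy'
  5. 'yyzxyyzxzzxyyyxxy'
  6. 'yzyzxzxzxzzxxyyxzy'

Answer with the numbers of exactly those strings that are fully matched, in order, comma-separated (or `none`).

2

1 → no match
2 → match
3 → no match
4 → no match
5 → no match
6 → no match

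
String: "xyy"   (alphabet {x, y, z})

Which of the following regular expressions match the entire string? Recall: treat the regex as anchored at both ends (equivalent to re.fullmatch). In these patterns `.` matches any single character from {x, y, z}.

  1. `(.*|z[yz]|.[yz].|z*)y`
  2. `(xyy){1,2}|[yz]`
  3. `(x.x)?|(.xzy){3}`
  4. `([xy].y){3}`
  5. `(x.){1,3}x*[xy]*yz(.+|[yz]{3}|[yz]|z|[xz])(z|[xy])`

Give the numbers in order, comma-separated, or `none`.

1 → match
2 → match
3 → no match
4 → no match
5 → no match

1, 2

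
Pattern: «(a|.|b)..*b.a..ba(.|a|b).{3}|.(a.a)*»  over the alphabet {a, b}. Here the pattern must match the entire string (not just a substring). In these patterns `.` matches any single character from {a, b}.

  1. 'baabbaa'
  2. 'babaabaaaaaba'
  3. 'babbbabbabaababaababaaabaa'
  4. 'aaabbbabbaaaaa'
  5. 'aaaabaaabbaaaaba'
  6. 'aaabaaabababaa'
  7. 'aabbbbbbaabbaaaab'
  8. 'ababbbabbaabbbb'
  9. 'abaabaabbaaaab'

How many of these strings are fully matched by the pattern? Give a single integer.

1 → no match
2 → match
3 → no match
4 → no match
5 → no match
6 → no match
7 → match
8 → no match
9 → no match
Total matched: 2

2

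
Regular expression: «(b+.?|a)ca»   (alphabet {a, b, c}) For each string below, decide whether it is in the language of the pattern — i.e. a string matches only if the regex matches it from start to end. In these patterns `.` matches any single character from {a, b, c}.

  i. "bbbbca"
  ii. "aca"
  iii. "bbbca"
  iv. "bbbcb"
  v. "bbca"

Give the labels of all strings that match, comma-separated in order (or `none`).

i. "bbbbca" → match
ii. "aca" → match
iii. "bbbca" → match
iv. "bbbcb" → no match — must end with "ca"
v. "bbca" → match

i, ii, iii, v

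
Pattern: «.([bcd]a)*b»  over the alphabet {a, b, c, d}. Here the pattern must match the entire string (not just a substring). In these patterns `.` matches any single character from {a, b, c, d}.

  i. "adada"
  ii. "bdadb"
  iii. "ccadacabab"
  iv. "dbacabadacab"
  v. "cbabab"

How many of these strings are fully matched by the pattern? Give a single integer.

3

i. "adada" → no match — must end with "b"
ii. "bdadb" → no match
iii. "ccadacabab" → match
iv. "dbacabadacab" → match
v. "cbabab" → match
Total matched: 3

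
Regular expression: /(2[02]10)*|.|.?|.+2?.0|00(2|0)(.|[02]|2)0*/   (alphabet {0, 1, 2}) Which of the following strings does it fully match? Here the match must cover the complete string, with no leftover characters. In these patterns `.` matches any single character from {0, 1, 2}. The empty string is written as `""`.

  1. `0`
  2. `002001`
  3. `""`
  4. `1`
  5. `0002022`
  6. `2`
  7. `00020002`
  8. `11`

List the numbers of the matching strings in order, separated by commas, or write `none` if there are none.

1, 3, 4, 6

1 → match
2 → no match
3 → match
4 → match
5 → no match
6 → match
7 → no match
8 → no match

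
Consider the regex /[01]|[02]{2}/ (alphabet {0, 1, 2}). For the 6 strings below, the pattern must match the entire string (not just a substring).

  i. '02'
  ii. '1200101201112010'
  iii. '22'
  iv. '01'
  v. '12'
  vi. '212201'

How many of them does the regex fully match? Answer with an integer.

i. '02' → match
ii → no match
iii. '22' → match
iv. '01' → no match
v. '12' → no match
vi. '212201' → no match
Total matched: 2

2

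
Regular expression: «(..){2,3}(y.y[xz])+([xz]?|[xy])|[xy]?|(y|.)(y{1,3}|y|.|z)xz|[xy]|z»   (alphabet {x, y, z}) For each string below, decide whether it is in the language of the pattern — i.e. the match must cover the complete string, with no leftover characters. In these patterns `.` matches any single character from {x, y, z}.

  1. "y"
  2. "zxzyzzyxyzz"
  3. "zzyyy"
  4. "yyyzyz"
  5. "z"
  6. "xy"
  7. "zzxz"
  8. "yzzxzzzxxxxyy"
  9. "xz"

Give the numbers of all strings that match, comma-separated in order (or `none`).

1, 2, 5, 7

1 → match
2 → match
3 → no match
4 → no match
5 → match
6 → no match
7 → match
8 → no match
9 → no match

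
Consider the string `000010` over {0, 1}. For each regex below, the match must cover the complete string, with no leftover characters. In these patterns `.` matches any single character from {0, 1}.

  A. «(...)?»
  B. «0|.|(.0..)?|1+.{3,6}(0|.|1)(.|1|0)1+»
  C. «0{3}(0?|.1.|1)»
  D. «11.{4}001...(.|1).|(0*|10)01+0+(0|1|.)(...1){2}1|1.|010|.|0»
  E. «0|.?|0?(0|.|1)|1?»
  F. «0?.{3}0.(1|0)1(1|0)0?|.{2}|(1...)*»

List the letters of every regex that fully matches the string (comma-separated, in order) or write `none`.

C

A → no match
B → no match
C → match
D → no match
E → no match
F → no match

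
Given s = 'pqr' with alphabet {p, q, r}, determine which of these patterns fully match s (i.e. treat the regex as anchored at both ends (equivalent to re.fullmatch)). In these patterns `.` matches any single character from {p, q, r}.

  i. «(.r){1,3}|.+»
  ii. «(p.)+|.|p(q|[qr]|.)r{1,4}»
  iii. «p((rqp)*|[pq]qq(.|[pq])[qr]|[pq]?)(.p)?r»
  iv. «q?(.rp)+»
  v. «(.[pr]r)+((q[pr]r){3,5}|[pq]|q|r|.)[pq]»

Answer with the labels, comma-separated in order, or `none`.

i → match
ii → match
iii → match
iv → no match — must end with 'rp'
v → no match

i, ii, iii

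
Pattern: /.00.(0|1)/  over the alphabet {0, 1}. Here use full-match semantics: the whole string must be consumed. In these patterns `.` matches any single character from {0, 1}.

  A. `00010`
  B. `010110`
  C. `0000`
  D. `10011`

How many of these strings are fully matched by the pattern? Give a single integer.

A → match
B → no match
C → no match
D → match
Total matched: 2

2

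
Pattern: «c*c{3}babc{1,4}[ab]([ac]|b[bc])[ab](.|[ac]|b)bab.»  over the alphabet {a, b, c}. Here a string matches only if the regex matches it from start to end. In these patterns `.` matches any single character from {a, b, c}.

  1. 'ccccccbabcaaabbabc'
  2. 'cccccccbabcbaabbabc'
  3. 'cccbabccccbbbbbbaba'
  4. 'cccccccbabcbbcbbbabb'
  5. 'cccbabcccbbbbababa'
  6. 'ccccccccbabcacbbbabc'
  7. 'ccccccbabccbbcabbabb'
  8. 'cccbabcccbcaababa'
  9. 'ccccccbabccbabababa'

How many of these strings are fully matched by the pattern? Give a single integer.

1 → match
2 → match
3 → match
4 → match
5 → match
6 → match
7 → match
8 → match
9 → match
Total matched: 9

9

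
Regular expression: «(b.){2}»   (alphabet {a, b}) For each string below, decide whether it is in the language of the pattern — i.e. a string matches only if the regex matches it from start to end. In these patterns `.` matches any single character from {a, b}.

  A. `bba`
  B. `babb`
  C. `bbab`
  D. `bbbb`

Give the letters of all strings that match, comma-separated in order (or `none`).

A → no match
B → match
C → no match
D → match

B, D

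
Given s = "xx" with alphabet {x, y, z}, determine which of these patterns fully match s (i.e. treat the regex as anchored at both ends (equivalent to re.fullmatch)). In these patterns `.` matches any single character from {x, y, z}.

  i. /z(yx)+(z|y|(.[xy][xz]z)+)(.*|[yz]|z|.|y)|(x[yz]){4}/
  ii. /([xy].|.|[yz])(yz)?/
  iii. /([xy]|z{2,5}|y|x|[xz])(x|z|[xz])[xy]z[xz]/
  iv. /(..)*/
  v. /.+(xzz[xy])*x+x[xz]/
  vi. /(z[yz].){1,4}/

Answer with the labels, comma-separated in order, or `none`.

i → no match
ii → match
iii → no match
iv → match
v → no match
vi → no match — must start with "z"

ii, iv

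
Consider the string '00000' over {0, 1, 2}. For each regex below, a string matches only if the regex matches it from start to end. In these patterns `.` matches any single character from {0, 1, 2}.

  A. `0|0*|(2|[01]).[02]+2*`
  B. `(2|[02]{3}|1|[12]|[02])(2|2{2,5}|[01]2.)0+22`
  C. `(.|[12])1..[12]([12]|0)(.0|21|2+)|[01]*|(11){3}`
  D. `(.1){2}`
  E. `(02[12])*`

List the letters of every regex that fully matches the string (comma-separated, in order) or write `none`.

A, C

A → match
B → no match — must end with '022'
C → match
D → no match — must end with '1'
E → no match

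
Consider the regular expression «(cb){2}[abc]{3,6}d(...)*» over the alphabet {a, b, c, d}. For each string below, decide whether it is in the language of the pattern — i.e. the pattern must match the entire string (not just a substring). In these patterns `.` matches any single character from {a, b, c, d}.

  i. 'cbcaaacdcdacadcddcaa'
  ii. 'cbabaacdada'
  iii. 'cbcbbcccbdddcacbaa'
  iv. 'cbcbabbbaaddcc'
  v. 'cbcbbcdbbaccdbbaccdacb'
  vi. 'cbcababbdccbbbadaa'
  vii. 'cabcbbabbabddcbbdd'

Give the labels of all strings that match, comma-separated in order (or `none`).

i → no match
ii. 'cbabaacdada' → no match
iii → no match
iv → match
v → no match
vi → no match
vii → no match — must start with 'cb'

iv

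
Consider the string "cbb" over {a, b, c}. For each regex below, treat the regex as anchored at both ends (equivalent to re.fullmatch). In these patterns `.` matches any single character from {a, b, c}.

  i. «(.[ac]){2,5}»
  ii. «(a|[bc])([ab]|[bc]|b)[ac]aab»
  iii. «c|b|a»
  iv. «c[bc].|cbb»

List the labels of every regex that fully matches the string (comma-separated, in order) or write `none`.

i → no match
ii → no match — must end with "aab"
iii → no match
iv → match

iv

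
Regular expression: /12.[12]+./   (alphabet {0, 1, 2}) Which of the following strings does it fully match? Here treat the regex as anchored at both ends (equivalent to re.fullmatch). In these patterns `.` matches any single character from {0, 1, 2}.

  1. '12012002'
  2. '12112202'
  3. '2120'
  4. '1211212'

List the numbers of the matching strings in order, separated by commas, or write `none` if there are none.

4

1 → no match
2 → no match
3 → no match — must start with '12'
4 → match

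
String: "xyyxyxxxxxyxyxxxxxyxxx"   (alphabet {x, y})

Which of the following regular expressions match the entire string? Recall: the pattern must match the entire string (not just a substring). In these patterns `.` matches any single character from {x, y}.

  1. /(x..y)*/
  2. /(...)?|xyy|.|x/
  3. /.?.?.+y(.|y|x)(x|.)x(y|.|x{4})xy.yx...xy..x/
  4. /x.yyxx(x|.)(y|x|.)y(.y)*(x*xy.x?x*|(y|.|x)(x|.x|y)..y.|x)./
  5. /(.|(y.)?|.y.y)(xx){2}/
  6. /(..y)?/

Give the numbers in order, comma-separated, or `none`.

1 → no match
2 → no match
3 → match
4 → no match
5 → no match
6 → no match

3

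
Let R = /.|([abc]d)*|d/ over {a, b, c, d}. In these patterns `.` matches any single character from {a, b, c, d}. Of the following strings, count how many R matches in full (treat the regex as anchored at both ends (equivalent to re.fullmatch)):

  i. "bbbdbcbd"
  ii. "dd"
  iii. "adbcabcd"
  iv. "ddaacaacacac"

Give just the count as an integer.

i → no match
ii → no match
iii → no match
iv → no match
Total matched: 0

0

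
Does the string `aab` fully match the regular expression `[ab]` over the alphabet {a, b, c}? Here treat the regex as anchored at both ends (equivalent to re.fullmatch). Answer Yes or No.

No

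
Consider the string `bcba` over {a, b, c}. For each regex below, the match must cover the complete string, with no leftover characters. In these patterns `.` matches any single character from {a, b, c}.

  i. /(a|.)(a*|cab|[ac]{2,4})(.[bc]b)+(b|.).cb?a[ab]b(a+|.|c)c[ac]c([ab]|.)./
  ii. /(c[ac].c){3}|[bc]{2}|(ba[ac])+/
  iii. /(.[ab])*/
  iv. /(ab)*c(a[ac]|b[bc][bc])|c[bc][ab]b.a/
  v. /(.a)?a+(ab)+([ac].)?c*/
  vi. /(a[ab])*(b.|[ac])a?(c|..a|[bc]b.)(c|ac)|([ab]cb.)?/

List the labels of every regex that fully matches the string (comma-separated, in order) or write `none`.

vi

i → no match
ii → no match
iii → no match
iv → no match
v → no match
vi → match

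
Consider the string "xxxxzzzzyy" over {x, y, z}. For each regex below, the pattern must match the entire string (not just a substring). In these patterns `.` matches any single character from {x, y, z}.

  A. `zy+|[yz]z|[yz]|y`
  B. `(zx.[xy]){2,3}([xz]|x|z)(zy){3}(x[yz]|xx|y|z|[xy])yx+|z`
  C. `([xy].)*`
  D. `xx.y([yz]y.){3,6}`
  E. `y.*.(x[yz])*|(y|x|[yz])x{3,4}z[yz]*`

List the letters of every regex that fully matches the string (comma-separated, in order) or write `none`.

E

A → no match
B → no match
C → no match
D → no match
E → match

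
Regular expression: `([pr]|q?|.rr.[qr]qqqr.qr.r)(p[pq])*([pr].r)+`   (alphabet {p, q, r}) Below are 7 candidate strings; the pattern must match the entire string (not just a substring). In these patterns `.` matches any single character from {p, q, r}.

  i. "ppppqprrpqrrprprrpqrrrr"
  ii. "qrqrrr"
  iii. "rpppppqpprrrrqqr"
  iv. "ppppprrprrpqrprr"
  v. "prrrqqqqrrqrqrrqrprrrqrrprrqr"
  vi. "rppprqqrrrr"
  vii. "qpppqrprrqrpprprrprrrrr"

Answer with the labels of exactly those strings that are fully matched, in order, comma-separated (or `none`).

i → match
ii. "qrqrrr" → no match
iii → no match
iv → match
v → match
vi. "rppprqqrrrr" → no match
vii → match

i, iv, v, vii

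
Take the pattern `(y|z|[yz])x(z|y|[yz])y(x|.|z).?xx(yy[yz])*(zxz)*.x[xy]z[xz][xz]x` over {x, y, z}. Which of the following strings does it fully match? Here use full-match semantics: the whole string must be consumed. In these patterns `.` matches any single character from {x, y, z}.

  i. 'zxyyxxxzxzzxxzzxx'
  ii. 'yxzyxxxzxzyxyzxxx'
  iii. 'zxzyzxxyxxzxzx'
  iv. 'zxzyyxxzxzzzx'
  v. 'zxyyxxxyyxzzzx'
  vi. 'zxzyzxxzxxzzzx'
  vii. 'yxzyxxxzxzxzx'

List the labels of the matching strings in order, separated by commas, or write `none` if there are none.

i → match
ii → match
iii → match
iv → no match
v → no match
vi → match
vii → no match

i, ii, iii, vi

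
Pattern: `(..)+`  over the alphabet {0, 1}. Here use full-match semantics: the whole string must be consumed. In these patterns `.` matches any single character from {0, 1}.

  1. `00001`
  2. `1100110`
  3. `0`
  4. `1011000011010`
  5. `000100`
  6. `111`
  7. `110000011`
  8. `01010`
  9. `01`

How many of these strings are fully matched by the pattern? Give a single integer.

2

1. `00001` → no match
2. `1100110` → no match
3. `0` → no match
4 → no match
5. `000100` → match
6. `111` → no match
7. `110000011` → no match
8. `01010` → no match
9. `01` → match
Total matched: 2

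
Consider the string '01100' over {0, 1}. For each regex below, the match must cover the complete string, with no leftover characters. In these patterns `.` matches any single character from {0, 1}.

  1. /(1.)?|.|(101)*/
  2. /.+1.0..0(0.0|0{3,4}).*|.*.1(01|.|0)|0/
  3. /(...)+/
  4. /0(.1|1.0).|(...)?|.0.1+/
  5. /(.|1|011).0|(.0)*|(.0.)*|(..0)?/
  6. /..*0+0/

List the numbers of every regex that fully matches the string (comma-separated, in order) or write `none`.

4, 5, 6

1 → no match
2 → no match
3 → no match
4 → match
5 → match
6 → match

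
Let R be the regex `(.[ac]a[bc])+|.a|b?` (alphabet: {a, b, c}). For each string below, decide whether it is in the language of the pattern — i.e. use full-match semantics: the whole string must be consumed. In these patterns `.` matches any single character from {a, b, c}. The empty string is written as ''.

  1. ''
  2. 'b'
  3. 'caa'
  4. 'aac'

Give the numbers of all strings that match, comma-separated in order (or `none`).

1, 2

1 → match
2 → match
3 → no match
4 → no match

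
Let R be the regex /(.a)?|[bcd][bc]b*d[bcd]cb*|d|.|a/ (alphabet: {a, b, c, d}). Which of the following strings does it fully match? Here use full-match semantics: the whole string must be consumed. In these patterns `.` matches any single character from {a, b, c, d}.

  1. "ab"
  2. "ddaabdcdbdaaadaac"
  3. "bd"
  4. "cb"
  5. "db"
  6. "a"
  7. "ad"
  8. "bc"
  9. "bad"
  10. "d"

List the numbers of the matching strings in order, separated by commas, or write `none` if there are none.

6, 10

1. "ab" → no match
2 → no match
3. "bd" → no match
4. "cb" → no match
5. "db" → no match
6. "a" → match
7. "ad" → no match
8. "bc" → no match
9. "bad" → no match
10. "d" → match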